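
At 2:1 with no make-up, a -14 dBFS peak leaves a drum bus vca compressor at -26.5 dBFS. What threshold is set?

Input is 25 dB above T (since output overshoot × R = input overshoot: (-26.5 − T)·2 = -14 − T gives T = -39 dBFS).
Check: -39 + (-14 − (-39))/2 = -39 + 12.5 = -26.5 dBFS. ✓

-39 dBFS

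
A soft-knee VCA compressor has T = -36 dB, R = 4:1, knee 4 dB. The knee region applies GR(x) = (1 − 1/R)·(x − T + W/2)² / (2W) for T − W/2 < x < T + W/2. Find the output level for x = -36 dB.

x − T + W/2 = -36 − (-36) + 2 = 2.
GR = (1 − 1/4) × 2² / 8 = 0.75 × 4 / 8 = 0.375 dB.
Output = -36 − 0.375 = -36.375 dB.

-36.375 dB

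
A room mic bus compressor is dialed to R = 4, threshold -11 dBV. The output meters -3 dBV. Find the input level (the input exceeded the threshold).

That's 8 dB above the -11 dBV threshold.
Before 4:1 compression the overshoot was 8 × 4 = 32 dB, so input = -11 + 32 = 21 dBV.

21 dBV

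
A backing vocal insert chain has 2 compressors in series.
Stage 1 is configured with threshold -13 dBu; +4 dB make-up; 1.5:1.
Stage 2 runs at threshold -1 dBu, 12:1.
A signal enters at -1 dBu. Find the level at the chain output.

-1 dBu

Stage 1: -1 dBu is 12 dB over -13 dBu; at 1.5:1 that becomes 8 dB over, giving -5 dBu; +4 dB make-up → -1 dBu.
Stage 2: below threshold (-1 ≤ -1); passes unchanged; output -1 dBu.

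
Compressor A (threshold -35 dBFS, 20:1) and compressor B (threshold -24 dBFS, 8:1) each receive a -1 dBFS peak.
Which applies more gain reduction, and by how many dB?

A, by 12.175 dB

A: GR = 34 − 34/20 = 32.3 dB.
B: GR = 23 − 23/8 = 20.125 dB.
A reduces 12.175 dB more.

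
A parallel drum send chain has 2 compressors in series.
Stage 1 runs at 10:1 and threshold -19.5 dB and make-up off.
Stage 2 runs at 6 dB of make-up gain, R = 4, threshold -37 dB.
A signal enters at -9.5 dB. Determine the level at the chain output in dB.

Stage 1: -9.5 dB is 10 dB over -19.5 dB; at 10:1 that becomes 1 dB over, giving -18.5 dB.
Stage 2: 18.5 dB above -37 dB, reduced 4:1 to 4.625 dB above → -32.375 dB; +6 dB make-up → -26.375 dB.

-26.375 dB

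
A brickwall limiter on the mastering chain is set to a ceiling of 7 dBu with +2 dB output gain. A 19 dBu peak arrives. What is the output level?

At ∞:1, everything above 7 dBu is held at the ceiling.
Output gain then adds 2 dB: 7 + 2 = 9 dBu.

9 dBu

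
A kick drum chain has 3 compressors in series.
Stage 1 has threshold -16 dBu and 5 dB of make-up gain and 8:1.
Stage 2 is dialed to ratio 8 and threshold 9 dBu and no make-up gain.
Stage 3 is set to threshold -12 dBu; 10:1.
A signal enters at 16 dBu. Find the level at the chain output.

Stage 1: 32 dB above -16 dBu, reduced 8:1 to 4 dB above → -12 dBu; +5 dB make-up → -7 dBu.
Stage 2: below threshold (-7 ≤ 9); passes unchanged; output -7 dBu.
Stage 3: overshoot 5 dB → 5/10 = 0.5 dB → -11.5 dBu.

-11.5 dBu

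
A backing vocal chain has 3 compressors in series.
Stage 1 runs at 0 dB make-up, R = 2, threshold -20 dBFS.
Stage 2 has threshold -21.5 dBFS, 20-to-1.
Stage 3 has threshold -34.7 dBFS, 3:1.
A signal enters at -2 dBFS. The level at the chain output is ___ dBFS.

-30.125 dBFS

Stage 1: 18 dB above -20 dBFS, reduced 2:1 to 9 dB above → -11 dBFS.
Stage 2: 10.5 dB above -21.5 dBFS, reduced 20:1 to 0.525 dB above → -20.975 dBFS.
Stage 3: -20.975 dBFS is 13.725 dB over -34.7 dBFS; at 3:1 that becomes 4.575 dB over, giving -30.125 dBFS.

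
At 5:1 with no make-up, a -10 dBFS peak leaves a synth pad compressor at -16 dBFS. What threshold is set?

Let T be the threshold. Output overshoot = (input overshoot)/R, so -16 − T = (-10 − T)/5.
5·(-16 − T) = -10 − T → 4·T = -80 − (-10) = -70.
T = -70/4 = -17.5 dBFS.

-17.5 dBFS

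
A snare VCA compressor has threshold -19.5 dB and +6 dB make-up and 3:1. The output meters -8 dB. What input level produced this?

-3 dB

Stripping the +6 dB make-up gives -14 dB at the gain stage.
Post-compression overshoot = -14 − (-19.5) = 5.5 dB.
Undo the ratio: input overshoot = 5.5 × 3 = 16.5 dB, giving input = -3 dB.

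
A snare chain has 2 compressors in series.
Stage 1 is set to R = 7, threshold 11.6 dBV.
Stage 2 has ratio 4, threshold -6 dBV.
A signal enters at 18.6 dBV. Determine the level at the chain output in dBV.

Stage 1: 7 dB above 11.6 dBV, reduced 7:1 to 1 dB above → 12.6 dBV.
Stage 2: 12.6 dBV is 18.6 dB over -6 dBV; at 4:1 that becomes 4.65 dB over, giving -1.35 dBV.

-1.35 dBV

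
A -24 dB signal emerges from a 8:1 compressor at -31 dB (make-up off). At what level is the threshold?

-32 dB

Let T be the threshold. Output overshoot = (input overshoot)/R, so -31 − T = (-24 − T)/8.
8·(-31 − T) = -24 − T → 7·T = -248 − (-24) = -224.
T = -224/7 = -32 dB.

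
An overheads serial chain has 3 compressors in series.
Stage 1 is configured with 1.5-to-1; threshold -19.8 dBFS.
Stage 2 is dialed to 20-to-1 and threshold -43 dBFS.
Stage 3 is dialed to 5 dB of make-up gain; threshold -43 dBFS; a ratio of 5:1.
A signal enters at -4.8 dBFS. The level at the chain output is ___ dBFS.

Stage 1: overshoot 15 dB → 15/1.5 = 10 dB → -9.8 dBFS.
Stage 2: overshoot 33.2 dB → 33.2/20 = 1.66 dB → -41.34 dBFS.
Stage 3: 1.66 dB above -43 dBFS, reduced 5:1 to 0.332 dB above → -42.668 dBFS; +5 dB make-up → -37.668 dBFS.

-37.668 dBFS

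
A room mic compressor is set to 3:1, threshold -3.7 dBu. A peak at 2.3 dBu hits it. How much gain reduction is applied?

4 dB

2.3 dBu exceeds the threshold by 6 dB.
A 3:1 ratio leaves 2 dB of that excess.
GR = overshoot in − overshoot out = 6 − 2 = 4 dB.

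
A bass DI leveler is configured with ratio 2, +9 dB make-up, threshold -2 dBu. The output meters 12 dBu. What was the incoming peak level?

8 dBu

Remove make-up: 12 − 9 = 3 dBu.
The compressed level sits 3 − (-2) = 5 dB over threshold.
Input overshoot = R × output overshoot = 10 dB → input = -2 + 10 = 8 dBu.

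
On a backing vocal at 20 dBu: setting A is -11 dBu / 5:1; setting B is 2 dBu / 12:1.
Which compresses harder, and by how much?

A: GR = 31 − 31/5 = 24.8 dB.
B: GR = 18 − 18/12 = 16.5 dB.
A reduces 8.3 dB more.

A, by 8.3 dB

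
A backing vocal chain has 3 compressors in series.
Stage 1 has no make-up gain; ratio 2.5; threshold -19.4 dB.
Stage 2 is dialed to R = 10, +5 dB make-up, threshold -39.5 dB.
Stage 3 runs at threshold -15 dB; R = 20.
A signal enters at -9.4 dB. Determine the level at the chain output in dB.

Stage 1: overshoot 10 dB → 10/2.5 = 4 dB → -15.4 dB.
Stage 2: overshoot 24.1 dB → 24.1/10 = 2.41 dB → -37.09 dB; +5 dB make-up → -32.09 dB.
Stage 3: -32.09 dB ≤ -15 dB, so stage 3 doesn't engage; output -32.09 dB.

-32.09 dB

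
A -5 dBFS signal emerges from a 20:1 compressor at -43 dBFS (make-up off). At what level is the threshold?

-45 dBFS

Let T be the threshold. Output overshoot = (input overshoot)/R, so -43 − T = (-5 − T)/20.
20·(-43 − T) = -5 − T → 19·T = -860 − (-5) = -855.
T = -855/19 = -45 dBFS.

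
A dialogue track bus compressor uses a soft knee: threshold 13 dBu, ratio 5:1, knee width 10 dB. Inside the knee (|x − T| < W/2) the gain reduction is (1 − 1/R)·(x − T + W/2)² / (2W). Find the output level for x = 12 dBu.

11.36 dBu

x − T + W/2 = 12 − 13 + 5 = 4.
GR = (1 − 1/5) × 4² / 20 = 0.8 × 16 / 20 = 0.64 dB.
Output = 12 − 0.64 = 11.36 dBu.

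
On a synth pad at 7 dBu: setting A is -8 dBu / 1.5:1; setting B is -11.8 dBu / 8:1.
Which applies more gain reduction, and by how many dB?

A: overshoot 15 dB → output overshoot 10 dB → GR 5 dB.
B: overshoot 18.8 dB → output overshoot 2.35 dB → GR 16.45 dB.
B reduces 11.45 dB more.

B, by 11.45 dB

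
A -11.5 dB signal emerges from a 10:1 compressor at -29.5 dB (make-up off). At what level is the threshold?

-31.5 dB

Input is 20 dB above T (since output overshoot × R = input overshoot: (-29.5 − T)·10 = -11.5 − T gives T = -31.5 dB).
Check: -31.5 + (-11.5 − (-31.5))/10 = -31.5 + 2 = -29.5 dB. ✓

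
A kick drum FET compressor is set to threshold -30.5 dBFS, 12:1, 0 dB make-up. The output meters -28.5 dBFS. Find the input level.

Post-compression overshoot = -28.5 − (-30.5) = 2 dB.
Input overshoot = R × output overshoot = 24 dB → input = -30.5 + 24 = -6.5 dBFS.

-6.5 dBFS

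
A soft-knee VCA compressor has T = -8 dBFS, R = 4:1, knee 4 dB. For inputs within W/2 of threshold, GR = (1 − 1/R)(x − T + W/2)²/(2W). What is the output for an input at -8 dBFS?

x − T + W/2 = -8 − (-8) + 2 = 2.
GR = (1 − 1/4) × 2² / 8 = 0.75 × 4 / 8 = 0.375 dB.
Output = -8 − 0.375 = -8.375 dBFS.

-8.375 dBFS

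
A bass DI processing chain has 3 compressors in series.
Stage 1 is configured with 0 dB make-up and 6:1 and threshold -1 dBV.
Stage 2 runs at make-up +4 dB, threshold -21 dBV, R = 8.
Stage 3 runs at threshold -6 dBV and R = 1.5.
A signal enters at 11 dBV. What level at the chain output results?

Stage 1: 12 dB above -1 dBV, reduced 6:1 to 2 dB above → 1 dBV.
Stage 2: 22 dB above -21 dBV, reduced 8:1 to 2.75 dB above → -18.25 dBV; +4 dB make-up → -14.25 dBV.
Stage 3: below threshold (-14.25 ≤ -6); passes unchanged; output -14.25 dBV.

-14.25 dBV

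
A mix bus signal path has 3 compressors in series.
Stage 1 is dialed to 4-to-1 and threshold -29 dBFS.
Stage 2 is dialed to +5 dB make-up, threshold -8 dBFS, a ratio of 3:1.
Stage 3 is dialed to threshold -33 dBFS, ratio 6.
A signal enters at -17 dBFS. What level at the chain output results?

-31 dBFS

Stage 1: overshoot 12 dB → 12/4 = 3 dB → -26 dBFS.
Stage 2: below threshold (-26 ≤ -8); passes unchanged; make-up brings it to -21 dBFS.
Stage 3: -21 dBFS is 12 dB over -33 dBFS; at 6:1 that becomes 2 dB over, giving -31 dBFS.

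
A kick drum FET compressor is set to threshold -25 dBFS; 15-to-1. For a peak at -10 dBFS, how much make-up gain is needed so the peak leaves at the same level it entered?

Overshoot 15 dB → 15/15 = 1 dB after compression, so the compressed level is -25 + 1 = -24 dBFS.
Make-up = target − compressed = -10 − (-24) = 14 dB.

14 dB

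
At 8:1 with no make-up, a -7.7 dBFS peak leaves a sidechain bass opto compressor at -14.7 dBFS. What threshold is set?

Input is 8 dB above T (since output overshoot × R = input overshoot: (-14.7 − T)·8 = -7.7 − T gives T = -15.7 dBFS).
Check: -15.7 + (-7.7 − (-15.7))/8 = -15.7 + 1 = -14.7 dBFS. ✓

-15.7 dBFS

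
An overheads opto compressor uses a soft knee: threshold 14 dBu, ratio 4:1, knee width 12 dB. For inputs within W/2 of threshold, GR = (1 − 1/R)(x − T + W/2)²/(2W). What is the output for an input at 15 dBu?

13.46875 dBu

x − T + W/2 = 15 − 14 + 6 = 7.
GR = (1 − 1/4) × 7² / 24 = 0.75 × 49 / 24 = 1.53125 dB.
Output = 15 − 1.53125 = 13.46875 dBu.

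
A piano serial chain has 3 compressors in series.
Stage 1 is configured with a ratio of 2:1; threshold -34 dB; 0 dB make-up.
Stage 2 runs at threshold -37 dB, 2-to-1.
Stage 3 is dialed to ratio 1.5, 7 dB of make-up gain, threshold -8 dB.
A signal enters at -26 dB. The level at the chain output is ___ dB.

-26.5 dB

Stage 1: overshoot 8 dB → 8/2 = 4 dB → -30 dB.
Stage 2: -30 dB is 7 dB over -37 dB; at 2:1 that becomes 3.5 dB over, giving -33.5 dB.
Stage 3: -33.5 dB is at or below the -8 dB threshold — no compression; make-up brings it to -26.5 dB.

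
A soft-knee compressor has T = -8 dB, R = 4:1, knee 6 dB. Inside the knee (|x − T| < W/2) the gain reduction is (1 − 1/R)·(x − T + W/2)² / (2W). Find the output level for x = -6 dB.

-7.5625 dB

x − T + W/2 = -6 − (-8) + 3 = 5.
GR = (1 − 1/4) × 5² / 12 = 0.75 × 25 / 12 = 1.5625 dB.
Output = -6 − 1.5625 = -7.5625 dB.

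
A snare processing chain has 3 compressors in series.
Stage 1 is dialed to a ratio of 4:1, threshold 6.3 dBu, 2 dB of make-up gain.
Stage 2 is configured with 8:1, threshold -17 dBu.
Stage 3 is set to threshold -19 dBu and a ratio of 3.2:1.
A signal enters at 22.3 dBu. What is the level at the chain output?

Stage 1: 16 dB above 6.3 dBu, reduced 4:1 to 4 dB above → 10.3 dBu; +2 dB make-up → 12.3 dBu.
Stage 2: 29.3 dB above -17 dBu, reduced 8:1 to 3.6625 dB above → -13.3375 dBu.
Stage 3: 5.6625 dB above -19 dBu, reduced 3.2:1 to 1.769531 dB above → -17.230469 dBu.

-17.230469 dBu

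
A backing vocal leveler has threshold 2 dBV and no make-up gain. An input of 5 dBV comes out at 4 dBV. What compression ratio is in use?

Input overshoot = 5 − 2 = 3 dB; output overshoot = 4 − 2 = 2 dB.
Ratio = 3 / 2 = 1.5.

1.5:1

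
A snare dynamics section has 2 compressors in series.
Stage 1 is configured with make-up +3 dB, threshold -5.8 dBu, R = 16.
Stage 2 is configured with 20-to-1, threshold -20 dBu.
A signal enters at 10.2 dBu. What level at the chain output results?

Stage 1: 10.2 dBu is 16 dB over -5.8 dBu; at 16:1 that becomes 1 dB over, giving -4.8 dBu; +3 dB make-up → -1.8 dBu.
Stage 2: overshoot 18.2 dB → 18.2/20 = 0.91 dB → -19.09 dBu.

-19.09 dBu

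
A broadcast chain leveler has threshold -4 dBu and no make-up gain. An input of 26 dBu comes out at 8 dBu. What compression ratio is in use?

2.5:1

Input overshoot = 26 − (-4) = 30 dB; output overshoot = 8 − (-4) = 12 dB.
Ratio = 30 / 12 = 2.5.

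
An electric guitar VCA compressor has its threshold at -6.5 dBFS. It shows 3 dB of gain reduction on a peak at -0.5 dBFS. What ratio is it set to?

Input overshoot = -0.5 − (-6.5) = 6 dB.
Output overshoot = 6 − 3 = 3 dB.
Ratio = input overshoot / output overshoot = 6 / 3 = 2.

2:1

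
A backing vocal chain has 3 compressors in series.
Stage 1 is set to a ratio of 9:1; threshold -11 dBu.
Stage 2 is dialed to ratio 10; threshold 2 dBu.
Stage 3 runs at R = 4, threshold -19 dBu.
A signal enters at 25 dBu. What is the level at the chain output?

Stage 1: 36 dB above -11 dBu, reduced 9:1 to 4 dB above → -7 dBu.
Stage 2: below threshold (-7 ≤ 2); passes unchanged; output -7 dBu.
Stage 3: overshoot 12 dB → 12/4 = 3 dB → -16 dBu.

-16 dBu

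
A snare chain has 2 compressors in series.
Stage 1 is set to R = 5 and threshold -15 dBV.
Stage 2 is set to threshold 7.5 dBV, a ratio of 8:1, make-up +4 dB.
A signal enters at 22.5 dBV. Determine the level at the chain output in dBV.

-3.5 dBV

Stage 1: 37.5 dB above -15 dBV, reduced 5:1 to 7.5 dB above → -7.5 dBV.
Stage 2: -7.5 dBV ≤ 7.5 dBV, so stage 2 doesn't engage; make-up brings it to -3.5 dBV.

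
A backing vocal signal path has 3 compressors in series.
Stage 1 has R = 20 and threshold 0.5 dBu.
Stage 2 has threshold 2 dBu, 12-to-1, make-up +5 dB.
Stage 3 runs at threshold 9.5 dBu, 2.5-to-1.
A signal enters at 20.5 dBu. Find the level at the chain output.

Stage 1: 20 dB above 0.5 dBu, reduced 20:1 to 1 dB above → 1.5 dBu.
Stage 2: 1.5 dBu is at or below the 2 dBu threshold — no compression; make-up brings it to 6.5 dBu.
Stage 3: 6.5 dBu is at or below the 9.5 dBu threshold — no compression; output 6.5 dBu.

6.5 dBu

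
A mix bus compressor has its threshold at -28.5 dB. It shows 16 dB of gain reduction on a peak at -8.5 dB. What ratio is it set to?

Input overshoot = -8.5 − (-28.5) = 20 dB.
Output overshoot = 20 − 16 = 4 dB.
Ratio = input overshoot / output overshoot = 20 / 4 = 5.

5:1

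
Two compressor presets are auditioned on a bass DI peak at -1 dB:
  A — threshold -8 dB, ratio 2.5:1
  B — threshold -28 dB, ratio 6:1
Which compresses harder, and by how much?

B, by 18.3 dB

A: overshoot 7 dB → output overshoot 2.8 dB → GR 4.2 dB.
B: overshoot 27 dB → output overshoot 4.5 dB → GR 22.5 dB.
B reduces 18.3 dB more.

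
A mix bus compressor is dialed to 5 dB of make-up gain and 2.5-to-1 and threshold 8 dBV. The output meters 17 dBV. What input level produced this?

Remove make-up: 17 − 5 = 12 dBV.
Post-compression overshoot = 12 − 8 = 4 dB.
Input overshoot = R × output overshoot = 10 dB → input = 8 + 10 = 18 dBV.

18 dBV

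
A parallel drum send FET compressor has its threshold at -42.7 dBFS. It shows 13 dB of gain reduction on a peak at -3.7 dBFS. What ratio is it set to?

Input overshoot = -3.7 − (-42.7) = 39 dB.
Output overshoot = 39 − 13 = 26 dB.
Ratio = input overshoot / output overshoot = 39 / 26 = 1.5.

1.5:1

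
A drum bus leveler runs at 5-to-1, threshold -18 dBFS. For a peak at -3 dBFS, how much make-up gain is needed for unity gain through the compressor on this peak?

The peak compresses to -18 + 15/5 = -15 dBFS.
To reach -3 dBFS requires -3 − (-15) = 12 dB of make-up.

12 dB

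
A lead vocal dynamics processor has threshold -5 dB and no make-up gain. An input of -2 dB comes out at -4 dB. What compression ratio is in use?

Input overshoot = -2 − (-5) = 3 dB; output overshoot = -4 − (-5) = 1 dB.
Ratio = 3 / 1 = 3.

3:1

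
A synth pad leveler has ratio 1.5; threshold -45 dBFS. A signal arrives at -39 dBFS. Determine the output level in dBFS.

Overshoot: -39 − (-45) = 6 dB.
The 6 dB excess becomes 4 dB after 1.5:1 reduction.
That puts the output at -41 dBFS.

-41 dBFS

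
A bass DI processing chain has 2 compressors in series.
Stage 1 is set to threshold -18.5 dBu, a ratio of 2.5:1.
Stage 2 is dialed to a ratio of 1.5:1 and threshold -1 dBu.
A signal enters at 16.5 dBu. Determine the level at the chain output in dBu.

-4.5 dBu

Stage 1: 16.5 dBu is 35 dB over -18.5 dBu; at 2.5:1 that becomes 14 dB over, giving -4.5 dBu.
Stage 2: -4.5 dBu ≤ -1 dBu, so stage 2 doesn't engage; output -4.5 dBu.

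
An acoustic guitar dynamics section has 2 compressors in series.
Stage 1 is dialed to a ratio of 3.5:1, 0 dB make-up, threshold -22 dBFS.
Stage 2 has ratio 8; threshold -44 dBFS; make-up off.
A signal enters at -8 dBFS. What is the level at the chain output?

-40.75 dBFS

Stage 1: overshoot 14 dB → 14/3.5 = 4 dB → -18 dBFS.
Stage 2: overshoot 26 dB → 26/8 = 3.25 dB → -40.75 dBFS.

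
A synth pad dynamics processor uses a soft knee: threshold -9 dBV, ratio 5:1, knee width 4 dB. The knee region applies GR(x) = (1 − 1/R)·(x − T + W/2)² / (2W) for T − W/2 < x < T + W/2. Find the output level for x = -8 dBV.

-8.9 dBV

x − T + W/2 = -8 − (-9) + 2 = 3.
GR = (1 − 1/5) × 3² / 8 = 0.8 × 9 / 8 = 0.9 dB.
Output = -8 − 0.9 = -8.9 dBV.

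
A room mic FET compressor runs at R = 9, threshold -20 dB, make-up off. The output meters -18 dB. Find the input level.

The compressed level sits -18 − (-20) = 2 dB over threshold.
Before 9:1 compression the overshoot was 2 × 9 = 18 dB, so input = -20 + 18 = -2 dB.

-2 dB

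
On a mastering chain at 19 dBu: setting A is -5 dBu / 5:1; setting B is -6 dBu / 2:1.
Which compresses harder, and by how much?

A: overshoot 24 dB → output overshoot 4.8 dB → GR 19.2 dB.
B: overshoot 25 dB → output overshoot 12.5 dB → GR 12.5 dB.
A applies 6.7 dB more gain reduction.

A, by 6.7 dB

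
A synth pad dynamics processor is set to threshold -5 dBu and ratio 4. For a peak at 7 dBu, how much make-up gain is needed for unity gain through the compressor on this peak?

The peak compresses to -5 + 12/4 = -2 dBu.
To reach 7 dBu requires 7 − (-2) = 9 dB of make-up.

9 dB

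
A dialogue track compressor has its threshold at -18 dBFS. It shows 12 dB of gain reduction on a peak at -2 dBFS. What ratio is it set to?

4:1

Input overshoot = -2 − (-18) = 16 dB.
Output overshoot = 16 − 12 = 4 dB.
Ratio = input overshoot / output overshoot = 16 / 4 = 4.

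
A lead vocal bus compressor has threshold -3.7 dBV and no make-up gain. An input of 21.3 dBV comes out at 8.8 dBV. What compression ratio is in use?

Input overshoot = 21.3 − (-3.7) = 25 dB; output overshoot = 8.8 − (-3.7) = 12.5 dB.
Ratio = 25 / 12.5 = 2.

2:1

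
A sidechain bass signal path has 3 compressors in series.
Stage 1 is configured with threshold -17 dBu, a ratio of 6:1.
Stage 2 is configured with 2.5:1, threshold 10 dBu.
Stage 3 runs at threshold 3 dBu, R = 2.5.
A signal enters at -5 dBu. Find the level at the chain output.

-15 dBu

Stage 1: 12 dB above -17 dBu, reduced 6:1 to 2 dB above → -15 dBu.
Stage 2: -15 dBu is at or below the 10 dBu threshold — no compression; output -15 dBu.
Stage 3: -15 dBu ≤ 3 dBu, so stage 3 doesn't engage; output -15 dBu.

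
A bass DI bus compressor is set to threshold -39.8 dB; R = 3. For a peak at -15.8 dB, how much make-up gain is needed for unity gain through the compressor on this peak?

16 dB

Overshoot 24 dB → 24/3 = 8 dB after compression, so the compressed level is -39.8 + 8 = -31.8 dB.
Make-up = target − compressed = -15.8 − (-31.8) = 16 dB.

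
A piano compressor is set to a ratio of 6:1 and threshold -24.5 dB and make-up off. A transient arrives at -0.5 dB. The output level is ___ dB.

-0.5 dB sits 24 dB over threshold.
6:1 compression reduces that to 24/6 = 4 dB over.
So the level is -24.5 + 4 = -20.5 dB.

-20.5 dB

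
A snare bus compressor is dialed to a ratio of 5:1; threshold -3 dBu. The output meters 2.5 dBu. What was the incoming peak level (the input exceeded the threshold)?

That's 5.5 dB above the -3 dBu threshold.
Undo the ratio: input overshoot = 5.5 × 5 = 27.5 dB, giving input = 24.5 dBu.

24.5 dBu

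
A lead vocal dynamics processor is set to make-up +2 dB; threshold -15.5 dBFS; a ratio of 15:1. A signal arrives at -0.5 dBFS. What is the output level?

The input is 15 dB above the -15.5 dBFS threshold.
15:1 compression reduces that to 15/15 = 1 dB over.
Output = -15.5 + 1 = -14.5 dBFS; make-up adds 2 dB, giving -12.5 dBFS.

-12.5 dBFS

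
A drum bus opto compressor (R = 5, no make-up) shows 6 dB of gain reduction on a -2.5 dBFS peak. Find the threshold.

-10 dBFS

Input is 7.5 dB above T (since output overshoot × R = input overshoot: (-8.5 − T)·5 = -2.5 − T gives T = -10 dBFS).
Check: -10 + (-2.5 − (-10))/5 = -10 + 1.5 = -8.5 dBFS. ✓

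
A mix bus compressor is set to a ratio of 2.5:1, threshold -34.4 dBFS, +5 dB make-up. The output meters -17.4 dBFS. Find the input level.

-4.4 dBFS

Before make-up, the level was -17.4 − 5 = -22.4 dBFS.
The compressed level sits -22.4 − (-34.4) = 12 dB over threshold.
Before 2.5:1 compression the overshoot was 12 × 2.5 = 30 dB, so input = -34.4 + 30 = -4.4 dBFS.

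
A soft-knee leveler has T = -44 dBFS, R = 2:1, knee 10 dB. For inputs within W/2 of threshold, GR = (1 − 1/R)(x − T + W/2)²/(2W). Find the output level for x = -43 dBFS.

-43.9 dBFS

x − T + W/2 = -43 − (-44) + 5 = 6.
GR = (1 − 1/2) × 6² / 20 = 0.5 × 36 / 20 = 0.9 dB.
Output = -43 − 0.9 = -43.9 dBFS.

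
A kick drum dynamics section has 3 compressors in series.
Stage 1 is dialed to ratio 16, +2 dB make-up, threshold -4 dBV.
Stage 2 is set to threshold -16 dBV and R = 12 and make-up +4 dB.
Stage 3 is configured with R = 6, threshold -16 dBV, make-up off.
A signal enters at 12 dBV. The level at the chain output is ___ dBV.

-15.125 dBV

Stage 1: 12 dBV is 16 dB over -4 dBV; at 16:1 that becomes 1 dB over, giving -3 dBV; +2 dB make-up → -1 dBV.
Stage 2: overshoot 15 dB → 15/12 = 1.25 dB → -14.75 dBV; +4 dB make-up → -10.75 dBV.
Stage 3: overshoot 5.25 dB → 5.25/6 = 0.875 dB → -15.125 dBV.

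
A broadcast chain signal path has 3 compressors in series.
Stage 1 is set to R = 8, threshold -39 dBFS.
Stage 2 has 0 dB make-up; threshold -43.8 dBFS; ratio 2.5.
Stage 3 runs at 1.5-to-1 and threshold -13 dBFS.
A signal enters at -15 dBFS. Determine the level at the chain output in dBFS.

Stage 1: 24 dB above -39 dBFS, reduced 8:1 to 3 dB above → -36 dBFS.
Stage 2: overshoot 7.8 dB → 7.8/2.5 = 3.12 dB → -40.68 dBFS.
Stage 3: -40.68 dBFS ≤ -13 dBFS, so stage 3 doesn't engage; output -40.68 dBFS.

-40.68 dBFS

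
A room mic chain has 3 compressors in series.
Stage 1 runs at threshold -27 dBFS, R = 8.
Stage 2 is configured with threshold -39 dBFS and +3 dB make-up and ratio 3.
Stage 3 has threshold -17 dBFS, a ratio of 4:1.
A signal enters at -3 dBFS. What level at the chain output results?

-31 dBFS

Stage 1: -3 dBFS is 24 dB over -27 dBFS; at 8:1 that becomes 3 dB over, giving -24 dBFS.
Stage 2: 15 dB above -39 dBFS, reduced 3:1 to 5 dB above → -34 dBFS; +3 dB make-up → -31 dBFS.
Stage 3: -31 dBFS is at or below the -17 dBFS threshold — no compression; output -31 dBFS.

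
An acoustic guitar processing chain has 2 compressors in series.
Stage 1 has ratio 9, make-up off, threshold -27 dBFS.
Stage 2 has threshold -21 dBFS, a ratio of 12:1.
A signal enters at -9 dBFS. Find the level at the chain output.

Stage 1: 18 dB above -27 dBFS, reduced 9:1 to 2 dB above → -25 dBFS.
Stage 2: -25 dBFS ≤ -21 dBFS, so stage 2 doesn't engage; output -25 dBFS.

-25 dBFS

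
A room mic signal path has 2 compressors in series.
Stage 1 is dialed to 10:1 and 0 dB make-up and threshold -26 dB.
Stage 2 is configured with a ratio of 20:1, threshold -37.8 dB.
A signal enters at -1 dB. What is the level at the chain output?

-37.085 dB

Stage 1: -1 dB is 25 dB over -26 dB; at 10:1 that becomes 2.5 dB over, giving -23.5 dB.
Stage 2: overshoot 14.3 dB → 14.3/20 = 0.715 dB → -37.085 dB.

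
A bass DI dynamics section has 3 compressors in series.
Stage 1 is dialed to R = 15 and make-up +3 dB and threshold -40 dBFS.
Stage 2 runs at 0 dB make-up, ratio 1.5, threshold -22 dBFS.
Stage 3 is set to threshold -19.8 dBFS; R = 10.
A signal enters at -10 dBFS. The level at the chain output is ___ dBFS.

-35 dBFS

Stage 1: overshoot 30 dB → 30/15 = 2 dB → -38 dBFS; +3 dB make-up → -35 dBFS.
Stage 2: -35 dBFS is at or below the -22 dBFS threshold — no compression; output -35 dBFS.
Stage 3: below threshold (-35 ≤ -19.8); passes unchanged; output -35 dBFS.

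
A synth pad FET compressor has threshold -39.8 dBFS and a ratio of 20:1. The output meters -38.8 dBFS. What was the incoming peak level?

-19.8 dBFS

The compressed level sits -38.8 − (-39.8) = 1 dB over threshold.
Undo the ratio: input overshoot = 1 × 20 = 20 dB, giving input = -19.8 dBFS.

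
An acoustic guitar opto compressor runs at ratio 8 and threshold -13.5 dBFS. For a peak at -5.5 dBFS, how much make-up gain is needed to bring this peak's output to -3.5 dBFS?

Without make-up, output = threshold + overshoot/8 = -13.5 + 1 = -12.5 dBFS.
Gap to target: 9 dB.

9 dB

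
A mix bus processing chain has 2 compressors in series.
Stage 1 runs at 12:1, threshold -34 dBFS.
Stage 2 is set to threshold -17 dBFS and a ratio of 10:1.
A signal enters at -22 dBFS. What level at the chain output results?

-33 dBFS

Stage 1: -22 dBFS is 12 dB over -34 dBFS; at 12:1 that becomes 1 dB over, giving -33 dBFS.
Stage 2: -33 dBFS is at or below the -17 dBFS threshold — no compression; output -33 dBFS.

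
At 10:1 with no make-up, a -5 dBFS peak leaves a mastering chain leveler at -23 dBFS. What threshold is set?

-25 dBFS

Let T be the threshold. Output overshoot = (input overshoot)/R, so -23 − T = (-5 − T)/10.
10·(-23 − T) = -5 − T → 9·T = -230 − (-5) = -225.
T = -225/9 = -25 dBFS.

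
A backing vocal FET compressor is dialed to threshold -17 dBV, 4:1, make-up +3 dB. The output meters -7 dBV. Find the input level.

Remove make-up: -7 − 3 = -10 dBV.
Post-compression overshoot = -10 − (-17) = 7 dB.
Undo the ratio: input overshoot = 7 × 4 = 28 dB, giving input = 11 dBV.

11 dBV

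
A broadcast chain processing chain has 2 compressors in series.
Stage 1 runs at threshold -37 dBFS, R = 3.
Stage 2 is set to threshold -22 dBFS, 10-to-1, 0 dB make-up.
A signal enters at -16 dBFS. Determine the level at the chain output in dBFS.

-30 dBFS

Stage 1: 21 dB above -37 dBFS, reduced 3:1 to 7 dB above → -30 dBFS.
Stage 2: -30 dBFS is at or below the -22 dBFS threshold — no compression; output -30 dBFS.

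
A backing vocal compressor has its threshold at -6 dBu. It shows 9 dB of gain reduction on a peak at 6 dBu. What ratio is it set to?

Input overshoot = 6 − (-6) = 12 dB.
Output overshoot = 12 − 9 = 3 dB.
Ratio = input overshoot / output overshoot = 12 / 3 = 4.

4:1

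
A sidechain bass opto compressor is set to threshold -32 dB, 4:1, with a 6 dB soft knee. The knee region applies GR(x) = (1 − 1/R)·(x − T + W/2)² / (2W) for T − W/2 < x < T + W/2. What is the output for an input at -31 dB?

x − T + W/2 = -31 − (-32) + 3 = 4.
GR = (1 − 1/4) × 4² / 12 = 0.75 × 16 / 12 = 1 dB.
Output = -31 − 1 = -32 dB.

-32 dB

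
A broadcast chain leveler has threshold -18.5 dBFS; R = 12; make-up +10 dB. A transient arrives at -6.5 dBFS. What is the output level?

-7.5 dBFS

Overshoot: -6.5 − (-18.5) = 12 dB.
At 12:1 the overshoot is divided by 12, leaving 1 dB above threshold.
Output = -18.5 + 1 = -17.5 dBFS; make-up adds 10 dB, giving -7.5 dBFS.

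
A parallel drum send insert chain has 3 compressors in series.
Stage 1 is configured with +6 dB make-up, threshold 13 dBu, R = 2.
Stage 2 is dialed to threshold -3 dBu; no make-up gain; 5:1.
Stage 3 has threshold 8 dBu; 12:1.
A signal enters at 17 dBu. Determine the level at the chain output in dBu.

Stage 1: 4 dB above 13 dBu, reduced 2:1 to 2 dB above → 15 dBu; +6 dB make-up → 21 dBu.
Stage 2: 24 dB above -3 dBu, reduced 5:1 to 4.8 dB above → 1.8 dBu.
Stage 3: below threshold (1.8 ≤ 8); passes unchanged; output 1.8 dBu.

1.8 dBu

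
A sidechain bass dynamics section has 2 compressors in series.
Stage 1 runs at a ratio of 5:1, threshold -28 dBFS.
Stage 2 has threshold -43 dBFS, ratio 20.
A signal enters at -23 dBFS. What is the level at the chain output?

-42.2 dBFS

Stage 1: -23 dBFS is 5 dB over -28 dBFS; at 5:1 that becomes 1 dB over, giving -27 dBFS.
Stage 2: -27 dBFS is 16 dB over -43 dBFS; at 20:1 that becomes 0.8 dB over, giving -42.2 dBFS.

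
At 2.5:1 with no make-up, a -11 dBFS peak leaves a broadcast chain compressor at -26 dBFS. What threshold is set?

Gain reduction = -11 − (-26) = 15 dB; output overshoot = GR / (R − 1) = 15 / 1.5 = 10 dB.
Threshold = output − output overshoot = -26 − 10 = -36 dBFS.

-36 dBFS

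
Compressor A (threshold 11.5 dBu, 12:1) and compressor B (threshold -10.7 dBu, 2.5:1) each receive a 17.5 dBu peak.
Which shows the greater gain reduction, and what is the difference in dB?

B, by 11.42 dB

A: GR = 6 − 6/12 = 5.5 dB.
B: GR = 28.2 − 28.2/2.5 = 16.92 dB.
B reduces 11.42 dB more.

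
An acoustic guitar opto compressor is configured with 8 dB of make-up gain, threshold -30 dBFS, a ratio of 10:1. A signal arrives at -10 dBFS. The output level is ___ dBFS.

-10 dBFS sits 20 dB over threshold.
10:1 compression reduces that to 20/10 = 2 dB over.
Output = -30 + 2 = -28 dBFS; make-up adds 8 dB, giving -20 dBFS.

-20 dBFS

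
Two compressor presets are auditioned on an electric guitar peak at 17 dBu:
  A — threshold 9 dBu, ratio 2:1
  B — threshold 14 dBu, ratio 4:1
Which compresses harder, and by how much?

A, by 1.75 dB

A: GR = 8 − 8/2 = 4 dB.
B: GR = 3 − 3/4 = 2.25 dB.
A reduces 1.75 dB more.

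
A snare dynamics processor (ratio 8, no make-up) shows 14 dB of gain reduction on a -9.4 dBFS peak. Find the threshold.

Let T be the threshold. Output overshoot = (input overshoot)/R, so -23.4 − T = (-9.4 − T)/8.
8·(-23.4 − T) = -9.4 − T → 7·T = -187.2 − (-9.4) = -177.8.
T = -177.8/7 = -25.4 dBFS.

-25.4 dBFS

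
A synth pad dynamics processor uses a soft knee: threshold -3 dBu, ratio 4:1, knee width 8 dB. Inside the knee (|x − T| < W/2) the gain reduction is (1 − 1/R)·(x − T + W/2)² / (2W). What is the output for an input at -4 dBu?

-4.421875 dBu

x − T + W/2 = -4 − (-3) + 4 = 3.
GR = (1 − 1/4) × 3² / 16 = 0.75 × 9 / 16 = 0.421875 dB.
Output = -4 − 0.421875 = -4.421875 dBu.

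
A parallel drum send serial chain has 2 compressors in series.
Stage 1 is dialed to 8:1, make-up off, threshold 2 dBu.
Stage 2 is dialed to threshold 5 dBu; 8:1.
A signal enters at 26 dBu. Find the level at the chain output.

Stage 1: overshoot 24 dB → 24/8 = 3 dB → 5 dBu.
Stage 2: 5 dBu is at or below the 5 dBu threshold — no compression; output 5 dBu.

5 dBu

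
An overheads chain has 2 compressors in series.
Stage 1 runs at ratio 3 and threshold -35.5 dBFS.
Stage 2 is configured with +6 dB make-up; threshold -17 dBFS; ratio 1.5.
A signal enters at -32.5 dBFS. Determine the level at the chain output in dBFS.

-28.5 dBFS

Stage 1: -32.5 dBFS is 3 dB over -35.5 dBFS; at 3:1 that becomes 1 dB over, giving -34.5 dBFS.
Stage 2: below threshold (-34.5 ≤ -17); passes unchanged; make-up brings it to -28.5 dBFS.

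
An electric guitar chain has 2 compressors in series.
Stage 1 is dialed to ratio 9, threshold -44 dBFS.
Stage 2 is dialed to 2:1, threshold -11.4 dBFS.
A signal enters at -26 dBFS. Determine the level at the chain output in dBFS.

Stage 1: -26 dBFS is 18 dB over -44 dBFS; at 9:1 that becomes 2 dB over, giving -42 dBFS.
Stage 2: -42 dBFS ≤ -11.4 dBFS, so stage 2 doesn't engage; output -42 dBFS.

-42 dBFS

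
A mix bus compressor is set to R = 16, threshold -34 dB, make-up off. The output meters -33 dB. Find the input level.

-18 dB

Post-compression overshoot = -33 − (-34) = 1 dB.
Before 16:1 compression the overshoot was 1 × 16 = 16 dB, so input = -34 + 16 = -18 dB.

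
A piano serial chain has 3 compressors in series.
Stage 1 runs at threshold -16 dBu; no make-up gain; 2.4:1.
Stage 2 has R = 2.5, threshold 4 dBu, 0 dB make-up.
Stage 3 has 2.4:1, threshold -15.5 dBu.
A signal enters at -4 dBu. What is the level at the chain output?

Stage 1: -4 dBu is 12 dB over -16 dBu; at 2.4:1 that becomes 5 dB over, giving -11 dBu.
Stage 2: -11 dBu ≤ 4 dBu, so stage 2 doesn't engage; output -11 dBu.
Stage 3: overshoot 4.5 dB → 4.5/2.4 = 1.875 dB → -13.625 dBu.

-13.625 dBu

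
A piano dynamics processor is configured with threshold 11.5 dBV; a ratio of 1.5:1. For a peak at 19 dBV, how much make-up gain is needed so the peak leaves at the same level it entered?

2.5 dB

Without make-up, output = threshold + overshoot/1.5 = 11.5 + 5 = 16.5 dBV.
Gap to target: 2.5 dB.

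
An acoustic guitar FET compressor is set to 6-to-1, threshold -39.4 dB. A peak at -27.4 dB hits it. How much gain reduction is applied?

10 dB

The signal is 12 dB above threshold.
At 6:1, output sits 12/6 = 2 dB above threshold.
GR = overshoot in − overshoot out = 12 − 2 = 10 dB.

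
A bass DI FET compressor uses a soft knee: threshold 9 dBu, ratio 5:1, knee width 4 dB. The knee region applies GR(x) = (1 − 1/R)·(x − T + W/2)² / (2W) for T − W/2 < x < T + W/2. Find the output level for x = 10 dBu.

x − T + W/2 = 10 − 9 + 2 = 3.
GR = (1 − 1/5) × 3² / 8 = 0.8 × 9 / 8 = 0.9 dB.
Output = 10 − 0.9 = 9.1 dBu.

9.1 dBu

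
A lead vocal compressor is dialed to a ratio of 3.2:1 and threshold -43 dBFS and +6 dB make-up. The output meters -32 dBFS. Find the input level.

Stripping the +6 dB make-up gives -38 dBFS at the gain stage.
That's 5 dB above the -43 dBFS threshold.
Undo the ratio: input overshoot = 5 × 3.2 = 16 dB, giving input = -27 dBFS.

-27 dBFS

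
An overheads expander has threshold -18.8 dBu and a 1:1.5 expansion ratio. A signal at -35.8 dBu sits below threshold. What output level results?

Below threshold, a 1:1.5 expander applies gain = (1.5−1)×(T − x) of attenuation.
(1.5−1) × 17 = 8.5 dB, so output = -35.8 − 8.5 = -44.3 dBu.

-44.3 dBu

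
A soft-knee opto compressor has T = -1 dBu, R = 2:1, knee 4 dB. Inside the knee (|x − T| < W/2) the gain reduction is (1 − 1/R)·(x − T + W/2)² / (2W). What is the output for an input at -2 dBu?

x − T + W/2 = -2 − (-1) + 2 = 1.
GR = (1 − 1/2) × 1² / 8 = 0.5 × 1 / 8 = 0.0625 dB.
Output = -2 − 0.0625 = -2.0625 dBu.

-2.0625 dBu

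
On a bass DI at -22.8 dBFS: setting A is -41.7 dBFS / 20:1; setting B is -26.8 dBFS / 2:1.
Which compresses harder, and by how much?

A, by 15.955 dB

A: GR = 18.9 − 18.9/20 = 17.955 dB.
B: GR = 4 − 4/2 = 2 dB.
A applies 15.955 dB more gain reduction.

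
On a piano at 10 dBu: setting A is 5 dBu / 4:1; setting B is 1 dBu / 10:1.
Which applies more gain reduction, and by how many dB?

A: overshoot 5 dB → output overshoot 1.25 dB → GR 3.75 dB.
B: overshoot 9 dB → output overshoot 0.9 dB → GR 8.1 dB.
B reduces 4.35 dB more.

B, by 4.35 dB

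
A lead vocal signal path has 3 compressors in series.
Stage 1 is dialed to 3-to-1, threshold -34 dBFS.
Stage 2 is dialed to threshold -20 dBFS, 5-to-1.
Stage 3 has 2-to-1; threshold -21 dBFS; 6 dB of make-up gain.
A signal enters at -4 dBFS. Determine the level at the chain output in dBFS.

Stage 1: -4 dBFS is 30 dB over -34 dBFS; at 3:1 that becomes 10 dB over, giving -24 dBFS.
Stage 2: -24 dBFS ≤ -20 dBFS, so stage 2 doesn't engage; output -24 dBFS.
Stage 3: -24 dBFS ≤ -21 dBFS, so stage 3 doesn't engage; make-up brings it to -18 dBFS.

-18 dBFS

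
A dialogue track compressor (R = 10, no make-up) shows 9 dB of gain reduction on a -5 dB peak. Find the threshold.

Gain reduction = -5 − (-14) = 9 dB; output overshoot = GR / (R − 1) = 9 / 9 = 1 dB.
Threshold = output − output overshoot = -14 − 1 = -15 dB.

-15 dB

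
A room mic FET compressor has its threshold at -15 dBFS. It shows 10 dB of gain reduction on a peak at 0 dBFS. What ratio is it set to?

Input overshoot = 0 − (-15) = 15 dB.
Output overshoot = 15 − 10 = 5 dB.
Ratio = input overshoot / output overshoot = 15 / 5 = 3.

3:1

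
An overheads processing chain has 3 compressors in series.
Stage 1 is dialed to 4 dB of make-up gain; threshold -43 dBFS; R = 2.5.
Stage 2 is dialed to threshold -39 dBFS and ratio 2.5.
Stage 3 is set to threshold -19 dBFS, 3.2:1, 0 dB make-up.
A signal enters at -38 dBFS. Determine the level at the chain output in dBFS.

-38.2 dBFS

Stage 1: -38 dBFS is 5 dB over -43 dBFS; at 2.5:1 that becomes 2 dB over, giving -41 dBFS; +4 dB make-up → -37 dBFS.
Stage 2: overshoot 2 dB → 2/2.5 = 0.8 dB → -38.2 dBFS.
Stage 3: -38.2 dBFS is at or below the -19 dBFS threshold — no compression; output -38.2 dBFS.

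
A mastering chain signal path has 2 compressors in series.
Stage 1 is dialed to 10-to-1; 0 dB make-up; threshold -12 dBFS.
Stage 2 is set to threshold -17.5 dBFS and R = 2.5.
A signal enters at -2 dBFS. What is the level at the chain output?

Stage 1: overshoot 10 dB → 10/10 = 1 dB → -11 dBFS.
Stage 2: 6.5 dB above -17.5 dBFS, reduced 2.5:1 to 2.6 dB above → -14.9 dBFS.

-14.9 dBFS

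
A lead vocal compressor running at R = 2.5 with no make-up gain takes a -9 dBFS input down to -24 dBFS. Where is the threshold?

-34 dBFS

Let T be the threshold. Output overshoot = (input overshoot)/R, so -24 − T = (-9 − T)/2.5.
2.5·(-24 − T) = -9 − T → 1.5·T = -60 − (-9) = -51.
T = -51/1.5 = -34 dBFS.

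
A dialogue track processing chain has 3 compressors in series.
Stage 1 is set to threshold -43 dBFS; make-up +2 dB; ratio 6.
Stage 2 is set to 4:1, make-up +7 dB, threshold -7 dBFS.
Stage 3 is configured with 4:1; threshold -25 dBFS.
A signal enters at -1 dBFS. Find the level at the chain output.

-27 dBFS

Stage 1: 42 dB above -43 dBFS, reduced 6:1 to 7 dB above → -36 dBFS; +2 dB make-up → -34 dBFS.
Stage 2: -34 dBFS ≤ -7 dBFS, so stage 2 doesn't engage; make-up brings it to -27 dBFS.
Stage 3: below threshold (-27 ≤ -25); passes unchanged; output -27 dBFS.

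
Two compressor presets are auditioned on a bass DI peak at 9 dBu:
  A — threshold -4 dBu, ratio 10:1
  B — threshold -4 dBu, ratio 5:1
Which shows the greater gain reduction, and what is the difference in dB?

A: 13 dB over, compressed to 1.3 dB over, so 11.7 dB of GR.
B: 13 dB over, compressed to 2.6 dB over, so 10.4 dB of GR.
A applies 1.3 dB more gain reduction.

A, by 1.3 dB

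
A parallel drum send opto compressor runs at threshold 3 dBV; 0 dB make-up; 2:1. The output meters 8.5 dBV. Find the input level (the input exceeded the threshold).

14 dBV

The compressed level sits 8.5 − 3 = 5.5 dB over threshold.
Before 2:1 compression the overshoot was 5.5 × 2 = 11 dB, so input = 3 + 11 = 14 dBV.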